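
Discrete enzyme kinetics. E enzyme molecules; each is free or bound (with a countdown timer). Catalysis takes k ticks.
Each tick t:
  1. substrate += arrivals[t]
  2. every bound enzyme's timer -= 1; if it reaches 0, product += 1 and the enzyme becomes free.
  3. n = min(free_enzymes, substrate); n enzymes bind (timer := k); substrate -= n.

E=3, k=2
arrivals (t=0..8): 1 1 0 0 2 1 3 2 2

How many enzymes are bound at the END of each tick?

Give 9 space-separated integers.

Answer: 1 2 1 0 2 3 3 3 3

Derivation:
t=0: arr=1 -> substrate=0 bound=1 product=0
t=1: arr=1 -> substrate=0 bound=2 product=0
t=2: arr=0 -> substrate=0 bound=1 product=1
t=3: arr=0 -> substrate=0 bound=0 product=2
t=4: arr=2 -> substrate=0 bound=2 product=2
t=5: arr=1 -> substrate=0 bound=3 product=2
t=6: arr=3 -> substrate=1 bound=3 product=4
t=7: arr=2 -> substrate=2 bound=3 product=5
t=8: arr=2 -> substrate=2 bound=3 product=7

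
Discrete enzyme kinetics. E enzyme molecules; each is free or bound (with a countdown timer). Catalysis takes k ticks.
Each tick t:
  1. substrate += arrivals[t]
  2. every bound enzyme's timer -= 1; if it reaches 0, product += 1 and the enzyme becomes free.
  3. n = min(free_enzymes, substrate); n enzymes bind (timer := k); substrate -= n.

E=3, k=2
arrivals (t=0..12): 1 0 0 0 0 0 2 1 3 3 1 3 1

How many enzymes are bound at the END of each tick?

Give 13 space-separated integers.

t=0: arr=1 -> substrate=0 bound=1 product=0
t=1: arr=0 -> substrate=0 bound=1 product=0
t=2: arr=0 -> substrate=0 bound=0 product=1
t=3: arr=0 -> substrate=0 bound=0 product=1
t=4: arr=0 -> substrate=0 bound=0 product=1
t=5: arr=0 -> substrate=0 bound=0 product=1
t=6: arr=2 -> substrate=0 bound=2 product=1
t=7: arr=1 -> substrate=0 bound=3 product=1
t=8: arr=3 -> substrate=1 bound=3 product=3
t=9: arr=3 -> substrate=3 bound=3 product=4
t=10: arr=1 -> substrate=2 bound=3 product=6
t=11: arr=3 -> substrate=4 bound=3 product=7
t=12: arr=1 -> substrate=3 bound=3 product=9

Answer: 1 1 0 0 0 0 2 3 3 3 3 3 3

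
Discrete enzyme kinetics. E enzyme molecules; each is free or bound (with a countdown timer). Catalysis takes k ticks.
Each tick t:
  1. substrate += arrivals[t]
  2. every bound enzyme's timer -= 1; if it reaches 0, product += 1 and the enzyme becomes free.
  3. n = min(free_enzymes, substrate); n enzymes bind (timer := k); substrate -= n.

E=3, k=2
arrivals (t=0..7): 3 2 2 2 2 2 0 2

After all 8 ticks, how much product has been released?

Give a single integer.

t=0: arr=3 -> substrate=0 bound=3 product=0
t=1: arr=2 -> substrate=2 bound=3 product=0
t=2: arr=2 -> substrate=1 bound=3 product=3
t=3: arr=2 -> substrate=3 bound=3 product=3
t=4: arr=2 -> substrate=2 bound=3 product=6
t=5: arr=2 -> substrate=4 bound=3 product=6
t=6: arr=0 -> substrate=1 bound=3 product=9
t=7: arr=2 -> substrate=3 bound=3 product=9

Answer: 9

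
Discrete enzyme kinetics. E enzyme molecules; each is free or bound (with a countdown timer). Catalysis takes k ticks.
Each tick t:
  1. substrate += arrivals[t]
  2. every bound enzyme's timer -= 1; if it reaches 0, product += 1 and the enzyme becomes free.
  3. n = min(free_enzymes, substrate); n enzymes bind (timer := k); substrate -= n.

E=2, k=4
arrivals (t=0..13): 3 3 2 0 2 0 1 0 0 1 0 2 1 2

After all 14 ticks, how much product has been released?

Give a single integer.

t=0: arr=3 -> substrate=1 bound=2 product=0
t=1: arr=3 -> substrate=4 bound=2 product=0
t=2: arr=2 -> substrate=6 bound=2 product=0
t=3: arr=0 -> substrate=6 bound=2 product=0
t=4: arr=2 -> substrate=6 bound=2 product=2
t=5: arr=0 -> substrate=6 bound=2 product=2
t=6: arr=1 -> substrate=7 bound=2 product=2
t=7: arr=0 -> substrate=7 bound=2 product=2
t=8: arr=0 -> substrate=5 bound=2 product=4
t=9: arr=1 -> substrate=6 bound=2 product=4
t=10: arr=0 -> substrate=6 bound=2 product=4
t=11: arr=2 -> substrate=8 bound=2 product=4
t=12: arr=1 -> substrate=7 bound=2 product=6
t=13: arr=2 -> substrate=9 bound=2 product=6

Answer: 6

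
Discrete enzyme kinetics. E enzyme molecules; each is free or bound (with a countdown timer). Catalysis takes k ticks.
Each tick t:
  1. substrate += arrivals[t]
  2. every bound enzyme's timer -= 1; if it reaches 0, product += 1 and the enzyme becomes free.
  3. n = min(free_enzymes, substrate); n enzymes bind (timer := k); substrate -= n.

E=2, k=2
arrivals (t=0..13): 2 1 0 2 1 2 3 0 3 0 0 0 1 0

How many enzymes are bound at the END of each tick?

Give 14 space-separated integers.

Answer: 2 2 1 2 2 2 2 2 2 2 2 2 2 2

Derivation:
t=0: arr=2 -> substrate=0 bound=2 product=0
t=1: arr=1 -> substrate=1 bound=2 product=0
t=2: arr=0 -> substrate=0 bound=1 product=2
t=3: arr=2 -> substrate=1 bound=2 product=2
t=4: arr=1 -> substrate=1 bound=2 product=3
t=5: arr=2 -> substrate=2 bound=2 product=4
t=6: arr=3 -> substrate=4 bound=2 product=5
t=7: arr=0 -> substrate=3 bound=2 product=6
t=8: arr=3 -> substrate=5 bound=2 product=7
t=9: arr=0 -> substrate=4 bound=2 product=8
t=10: arr=0 -> substrate=3 bound=2 product=9
t=11: arr=0 -> substrate=2 bound=2 product=10
t=12: arr=1 -> substrate=2 bound=2 product=11
t=13: arr=0 -> substrate=1 bound=2 product=12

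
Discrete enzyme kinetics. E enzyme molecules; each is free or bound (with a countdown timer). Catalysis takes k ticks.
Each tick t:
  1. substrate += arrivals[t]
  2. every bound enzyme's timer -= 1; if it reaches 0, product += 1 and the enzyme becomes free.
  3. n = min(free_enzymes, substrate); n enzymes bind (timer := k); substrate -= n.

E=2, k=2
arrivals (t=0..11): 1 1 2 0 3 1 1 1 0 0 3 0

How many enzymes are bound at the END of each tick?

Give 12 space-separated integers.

t=0: arr=1 -> substrate=0 bound=1 product=0
t=1: arr=1 -> substrate=0 bound=2 product=0
t=2: arr=2 -> substrate=1 bound=2 product=1
t=3: arr=0 -> substrate=0 bound=2 product=2
t=4: arr=3 -> substrate=2 bound=2 product=3
t=5: arr=1 -> substrate=2 bound=2 product=4
t=6: arr=1 -> substrate=2 bound=2 product=5
t=7: arr=1 -> substrate=2 bound=2 product=6
t=8: arr=0 -> substrate=1 bound=2 product=7
t=9: arr=0 -> substrate=0 bound=2 product=8
t=10: arr=3 -> substrate=2 bound=2 product=9
t=11: arr=0 -> substrate=1 bound=2 product=10

Answer: 1 2 2 2 2 2 2 2 2 2 2 2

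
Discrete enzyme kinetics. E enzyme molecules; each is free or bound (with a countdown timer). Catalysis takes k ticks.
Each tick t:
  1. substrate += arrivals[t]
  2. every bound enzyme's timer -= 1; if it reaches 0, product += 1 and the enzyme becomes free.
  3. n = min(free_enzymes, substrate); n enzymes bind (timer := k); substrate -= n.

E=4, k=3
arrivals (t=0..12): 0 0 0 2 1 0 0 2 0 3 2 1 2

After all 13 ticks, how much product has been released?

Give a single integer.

t=0: arr=0 -> substrate=0 bound=0 product=0
t=1: arr=0 -> substrate=0 bound=0 product=0
t=2: arr=0 -> substrate=0 bound=0 product=0
t=3: arr=2 -> substrate=0 bound=2 product=0
t=4: arr=1 -> substrate=0 bound=3 product=0
t=5: arr=0 -> substrate=0 bound=3 product=0
t=6: arr=0 -> substrate=0 bound=1 product=2
t=7: arr=2 -> substrate=0 bound=2 product=3
t=8: arr=0 -> substrate=0 bound=2 product=3
t=9: arr=3 -> substrate=1 bound=4 product=3
t=10: arr=2 -> substrate=1 bound=4 product=5
t=11: arr=1 -> substrate=2 bound=4 product=5
t=12: arr=2 -> substrate=2 bound=4 product=7

Answer: 7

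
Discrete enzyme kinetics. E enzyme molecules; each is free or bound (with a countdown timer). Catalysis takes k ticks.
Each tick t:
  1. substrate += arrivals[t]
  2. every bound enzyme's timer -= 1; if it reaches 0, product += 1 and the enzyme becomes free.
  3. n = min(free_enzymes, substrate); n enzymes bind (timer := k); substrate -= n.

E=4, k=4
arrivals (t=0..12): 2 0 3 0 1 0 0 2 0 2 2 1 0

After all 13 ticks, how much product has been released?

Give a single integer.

Answer: 8

Derivation:
t=0: arr=2 -> substrate=0 bound=2 product=0
t=1: arr=0 -> substrate=0 bound=2 product=0
t=2: arr=3 -> substrate=1 bound=4 product=0
t=3: arr=0 -> substrate=1 bound=4 product=0
t=4: arr=1 -> substrate=0 bound=4 product=2
t=5: arr=0 -> substrate=0 bound=4 product=2
t=6: arr=0 -> substrate=0 bound=2 product=4
t=7: arr=2 -> substrate=0 bound=4 product=4
t=8: arr=0 -> substrate=0 bound=2 product=6
t=9: arr=2 -> substrate=0 bound=4 product=6
t=10: arr=2 -> substrate=2 bound=4 product=6
t=11: arr=1 -> substrate=1 bound=4 product=8
t=12: arr=0 -> substrate=1 bound=4 product=8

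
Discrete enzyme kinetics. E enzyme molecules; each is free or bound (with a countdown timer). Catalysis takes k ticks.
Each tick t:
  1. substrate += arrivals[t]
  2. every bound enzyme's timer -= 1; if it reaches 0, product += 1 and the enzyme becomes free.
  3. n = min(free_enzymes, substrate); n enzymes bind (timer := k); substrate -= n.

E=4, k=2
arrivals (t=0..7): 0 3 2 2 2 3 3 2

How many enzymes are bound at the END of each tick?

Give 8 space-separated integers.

Answer: 0 3 4 4 4 4 4 4

Derivation:
t=0: arr=0 -> substrate=0 bound=0 product=0
t=1: arr=3 -> substrate=0 bound=3 product=0
t=2: arr=2 -> substrate=1 bound=4 product=0
t=3: arr=2 -> substrate=0 bound=4 product=3
t=4: arr=2 -> substrate=1 bound=4 product=4
t=5: arr=3 -> substrate=1 bound=4 product=7
t=6: arr=3 -> substrate=3 bound=4 product=8
t=7: arr=2 -> substrate=2 bound=4 product=11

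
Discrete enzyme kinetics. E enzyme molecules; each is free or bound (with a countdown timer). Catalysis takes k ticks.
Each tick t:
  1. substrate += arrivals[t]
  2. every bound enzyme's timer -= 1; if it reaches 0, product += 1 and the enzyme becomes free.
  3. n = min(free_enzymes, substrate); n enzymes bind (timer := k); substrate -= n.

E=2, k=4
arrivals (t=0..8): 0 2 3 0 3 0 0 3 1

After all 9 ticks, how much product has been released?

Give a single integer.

Answer: 2

Derivation:
t=0: arr=0 -> substrate=0 bound=0 product=0
t=1: arr=2 -> substrate=0 bound=2 product=0
t=2: arr=3 -> substrate=3 bound=2 product=0
t=3: arr=0 -> substrate=3 bound=2 product=0
t=4: arr=3 -> substrate=6 bound=2 product=0
t=5: arr=0 -> substrate=4 bound=2 product=2
t=6: arr=0 -> substrate=4 bound=2 product=2
t=7: arr=3 -> substrate=7 bound=2 product=2
t=8: arr=1 -> substrate=8 bound=2 product=2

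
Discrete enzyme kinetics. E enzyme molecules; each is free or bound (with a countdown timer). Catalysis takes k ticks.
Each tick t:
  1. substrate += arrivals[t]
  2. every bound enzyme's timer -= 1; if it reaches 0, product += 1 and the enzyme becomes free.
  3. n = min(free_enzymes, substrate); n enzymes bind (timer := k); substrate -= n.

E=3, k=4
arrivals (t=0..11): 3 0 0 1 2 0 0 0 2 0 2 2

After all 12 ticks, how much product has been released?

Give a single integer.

t=0: arr=3 -> substrate=0 bound=3 product=0
t=1: arr=0 -> substrate=0 bound=3 product=0
t=2: arr=0 -> substrate=0 bound=3 product=0
t=3: arr=1 -> substrate=1 bound=3 product=0
t=4: arr=2 -> substrate=0 bound=3 product=3
t=5: arr=0 -> substrate=0 bound=3 product=3
t=6: arr=0 -> substrate=0 bound=3 product=3
t=7: arr=0 -> substrate=0 bound=3 product=3
t=8: arr=2 -> substrate=0 bound=2 product=6
t=9: arr=0 -> substrate=0 bound=2 product=6
t=10: arr=2 -> substrate=1 bound=3 product=6
t=11: arr=2 -> substrate=3 bound=3 product=6

Answer: 6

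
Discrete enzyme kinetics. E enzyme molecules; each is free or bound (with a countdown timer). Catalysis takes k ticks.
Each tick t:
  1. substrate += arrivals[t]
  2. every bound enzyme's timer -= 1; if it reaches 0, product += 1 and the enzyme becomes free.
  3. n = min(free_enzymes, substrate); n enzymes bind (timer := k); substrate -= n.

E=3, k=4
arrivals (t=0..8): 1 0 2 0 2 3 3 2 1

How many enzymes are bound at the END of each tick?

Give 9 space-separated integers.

Answer: 1 1 3 3 3 3 3 3 3

Derivation:
t=0: arr=1 -> substrate=0 bound=1 product=0
t=1: arr=0 -> substrate=0 bound=1 product=0
t=2: arr=2 -> substrate=0 bound=3 product=0
t=3: arr=0 -> substrate=0 bound=3 product=0
t=4: arr=2 -> substrate=1 bound=3 product=1
t=5: arr=3 -> substrate=4 bound=3 product=1
t=6: arr=3 -> substrate=5 bound=3 product=3
t=7: arr=2 -> substrate=7 bound=3 product=3
t=8: arr=1 -> substrate=7 bound=3 product=4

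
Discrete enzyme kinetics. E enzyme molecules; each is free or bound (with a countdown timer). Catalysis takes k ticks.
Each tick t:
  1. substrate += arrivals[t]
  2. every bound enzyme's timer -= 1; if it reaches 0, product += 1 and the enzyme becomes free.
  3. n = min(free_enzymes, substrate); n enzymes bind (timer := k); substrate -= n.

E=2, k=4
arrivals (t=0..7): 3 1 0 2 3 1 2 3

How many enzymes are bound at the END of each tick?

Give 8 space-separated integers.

t=0: arr=3 -> substrate=1 bound=2 product=0
t=1: arr=1 -> substrate=2 bound=2 product=0
t=2: arr=0 -> substrate=2 bound=2 product=0
t=3: arr=2 -> substrate=4 bound=2 product=0
t=4: arr=3 -> substrate=5 bound=2 product=2
t=5: arr=1 -> substrate=6 bound=2 product=2
t=6: arr=2 -> substrate=8 bound=2 product=2
t=7: arr=3 -> substrate=11 bound=2 product=2

Answer: 2 2 2 2 2 2 2 2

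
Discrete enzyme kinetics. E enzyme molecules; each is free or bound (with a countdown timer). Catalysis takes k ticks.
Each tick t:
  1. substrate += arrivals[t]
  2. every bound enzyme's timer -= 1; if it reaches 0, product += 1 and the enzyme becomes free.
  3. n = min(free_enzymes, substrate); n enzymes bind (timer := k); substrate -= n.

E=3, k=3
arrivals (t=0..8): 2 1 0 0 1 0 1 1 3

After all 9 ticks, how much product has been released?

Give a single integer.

Answer: 4

Derivation:
t=0: arr=2 -> substrate=0 bound=2 product=0
t=1: arr=1 -> substrate=0 bound=3 product=0
t=2: arr=0 -> substrate=0 bound=3 product=0
t=3: arr=0 -> substrate=0 bound=1 product=2
t=4: arr=1 -> substrate=0 bound=1 product=3
t=5: arr=0 -> substrate=0 bound=1 product=3
t=6: arr=1 -> substrate=0 bound=2 product=3
t=7: arr=1 -> substrate=0 bound=2 product=4
t=8: arr=3 -> substrate=2 bound=3 product=4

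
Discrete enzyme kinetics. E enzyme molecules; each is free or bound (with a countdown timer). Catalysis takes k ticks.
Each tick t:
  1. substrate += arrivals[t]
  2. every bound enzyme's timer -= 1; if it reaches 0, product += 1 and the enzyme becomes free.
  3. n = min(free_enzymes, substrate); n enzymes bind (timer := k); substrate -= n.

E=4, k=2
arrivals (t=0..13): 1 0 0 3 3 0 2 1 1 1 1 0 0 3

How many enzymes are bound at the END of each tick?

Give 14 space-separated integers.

t=0: arr=1 -> substrate=0 bound=1 product=0
t=1: arr=0 -> substrate=0 bound=1 product=0
t=2: arr=0 -> substrate=0 bound=0 product=1
t=3: arr=3 -> substrate=0 bound=3 product=1
t=4: arr=3 -> substrate=2 bound=4 product=1
t=5: arr=0 -> substrate=0 bound=3 product=4
t=6: arr=2 -> substrate=0 bound=4 product=5
t=7: arr=1 -> substrate=0 bound=3 product=7
t=8: arr=1 -> substrate=0 bound=2 product=9
t=9: arr=1 -> substrate=0 bound=2 product=10
t=10: arr=1 -> substrate=0 bound=2 product=11
t=11: arr=0 -> substrate=0 bound=1 product=12
t=12: arr=0 -> substrate=0 bound=0 product=13
t=13: arr=3 -> substrate=0 bound=3 product=13

Answer: 1 1 0 3 4 3 4 3 2 2 2 1 0 3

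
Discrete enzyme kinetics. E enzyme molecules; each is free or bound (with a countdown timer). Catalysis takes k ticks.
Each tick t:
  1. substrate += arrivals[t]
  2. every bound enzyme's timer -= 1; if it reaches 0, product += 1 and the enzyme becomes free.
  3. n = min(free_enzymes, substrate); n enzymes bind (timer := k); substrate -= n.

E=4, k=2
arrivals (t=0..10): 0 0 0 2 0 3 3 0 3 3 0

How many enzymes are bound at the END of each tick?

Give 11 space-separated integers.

Answer: 0 0 0 2 2 3 4 3 4 4 4

Derivation:
t=0: arr=0 -> substrate=0 bound=0 product=0
t=1: arr=0 -> substrate=0 bound=0 product=0
t=2: arr=0 -> substrate=0 bound=0 product=0
t=3: arr=2 -> substrate=0 bound=2 product=0
t=4: arr=0 -> substrate=0 bound=2 product=0
t=5: arr=3 -> substrate=0 bound=3 product=2
t=6: arr=3 -> substrate=2 bound=4 product=2
t=7: arr=0 -> substrate=0 bound=3 product=5
t=8: arr=3 -> substrate=1 bound=4 product=6
t=9: arr=3 -> substrate=2 bound=4 product=8
t=10: arr=0 -> substrate=0 bound=4 product=10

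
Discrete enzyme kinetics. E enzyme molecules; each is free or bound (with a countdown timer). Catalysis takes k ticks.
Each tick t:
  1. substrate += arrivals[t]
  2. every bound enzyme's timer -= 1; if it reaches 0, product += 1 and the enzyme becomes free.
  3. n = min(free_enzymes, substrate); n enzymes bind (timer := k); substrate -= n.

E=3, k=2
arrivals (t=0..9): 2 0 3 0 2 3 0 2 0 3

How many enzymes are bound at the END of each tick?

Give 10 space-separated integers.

Answer: 2 2 3 3 2 3 3 3 2 3

Derivation:
t=0: arr=2 -> substrate=0 bound=2 product=0
t=1: arr=0 -> substrate=0 bound=2 product=0
t=2: arr=3 -> substrate=0 bound=3 product=2
t=3: arr=0 -> substrate=0 bound=3 product=2
t=4: arr=2 -> substrate=0 bound=2 product=5
t=5: arr=3 -> substrate=2 bound=3 product=5
t=6: arr=0 -> substrate=0 bound=3 product=7
t=7: arr=2 -> substrate=1 bound=3 product=8
t=8: arr=0 -> substrate=0 bound=2 product=10
t=9: arr=3 -> substrate=1 bound=3 product=11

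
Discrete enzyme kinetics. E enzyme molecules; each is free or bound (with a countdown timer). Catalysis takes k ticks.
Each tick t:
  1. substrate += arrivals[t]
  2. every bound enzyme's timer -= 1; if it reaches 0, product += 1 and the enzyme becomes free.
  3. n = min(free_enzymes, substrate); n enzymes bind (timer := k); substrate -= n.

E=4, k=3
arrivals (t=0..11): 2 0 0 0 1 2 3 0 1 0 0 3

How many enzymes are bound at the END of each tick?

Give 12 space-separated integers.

t=0: arr=2 -> substrate=0 bound=2 product=0
t=1: arr=0 -> substrate=0 bound=2 product=0
t=2: arr=0 -> substrate=0 bound=2 product=0
t=3: arr=0 -> substrate=0 bound=0 product=2
t=4: arr=1 -> substrate=0 bound=1 product=2
t=5: arr=2 -> substrate=0 bound=3 product=2
t=6: arr=3 -> substrate=2 bound=4 product=2
t=7: arr=0 -> substrate=1 bound=4 product=3
t=8: arr=1 -> substrate=0 bound=4 product=5
t=9: arr=0 -> substrate=0 bound=3 product=6
t=10: arr=0 -> substrate=0 bound=2 product=7
t=11: arr=3 -> substrate=0 bound=3 product=9

Answer: 2 2 2 0 1 3 4 4 4 3 2 3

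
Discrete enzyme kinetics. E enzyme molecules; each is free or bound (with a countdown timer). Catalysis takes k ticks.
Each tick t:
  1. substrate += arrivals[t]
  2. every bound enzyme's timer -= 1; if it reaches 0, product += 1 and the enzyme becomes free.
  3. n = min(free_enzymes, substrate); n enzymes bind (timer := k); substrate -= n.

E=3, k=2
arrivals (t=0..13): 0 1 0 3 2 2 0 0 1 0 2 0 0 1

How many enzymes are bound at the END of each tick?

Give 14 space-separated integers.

t=0: arr=0 -> substrate=0 bound=0 product=0
t=1: arr=1 -> substrate=0 bound=1 product=0
t=2: arr=0 -> substrate=0 bound=1 product=0
t=3: arr=3 -> substrate=0 bound=3 product=1
t=4: arr=2 -> substrate=2 bound=3 product=1
t=5: arr=2 -> substrate=1 bound=3 product=4
t=6: arr=0 -> substrate=1 bound=3 product=4
t=7: arr=0 -> substrate=0 bound=1 product=7
t=8: arr=1 -> substrate=0 bound=2 product=7
t=9: arr=0 -> substrate=0 bound=1 product=8
t=10: arr=2 -> substrate=0 bound=2 product=9
t=11: arr=0 -> substrate=0 bound=2 product=9
t=12: arr=0 -> substrate=0 bound=0 product=11
t=13: arr=1 -> substrate=0 bound=1 product=11

Answer: 0 1 1 3 3 3 3 1 2 1 2 2 0 1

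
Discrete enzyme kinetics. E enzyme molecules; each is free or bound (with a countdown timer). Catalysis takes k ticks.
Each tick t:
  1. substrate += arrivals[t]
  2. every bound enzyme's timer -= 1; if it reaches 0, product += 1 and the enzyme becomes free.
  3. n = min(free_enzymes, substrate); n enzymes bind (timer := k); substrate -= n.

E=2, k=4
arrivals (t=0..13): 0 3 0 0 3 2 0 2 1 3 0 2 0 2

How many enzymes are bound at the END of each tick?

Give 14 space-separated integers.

Answer: 0 2 2 2 2 2 2 2 2 2 2 2 2 2

Derivation:
t=0: arr=0 -> substrate=0 bound=0 product=0
t=1: arr=3 -> substrate=1 bound=2 product=0
t=2: arr=0 -> substrate=1 bound=2 product=0
t=3: arr=0 -> substrate=1 bound=2 product=0
t=4: arr=3 -> substrate=4 bound=2 product=0
t=5: arr=2 -> substrate=4 bound=2 product=2
t=6: arr=0 -> substrate=4 bound=2 product=2
t=7: arr=2 -> substrate=6 bound=2 product=2
t=8: arr=1 -> substrate=7 bound=2 product=2
t=9: arr=3 -> substrate=8 bound=2 product=4
t=10: arr=0 -> substrate=8 bound=2 product=4
t=11: arr=2 -> substrate=10 bound=2 product=4
t=12: arr=0 -> substrate=10 bound=2 product=4
t=13: arr=2 -> substrate=10 bound=2 product=6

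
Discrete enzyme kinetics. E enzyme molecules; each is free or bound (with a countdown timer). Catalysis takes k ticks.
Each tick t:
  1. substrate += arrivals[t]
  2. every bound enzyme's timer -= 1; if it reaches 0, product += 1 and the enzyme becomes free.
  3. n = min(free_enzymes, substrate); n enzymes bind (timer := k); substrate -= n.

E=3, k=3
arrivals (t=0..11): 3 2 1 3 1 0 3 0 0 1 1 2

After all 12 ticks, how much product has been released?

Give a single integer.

Answer: 9

Derivation:
t=0: arr=3 -> substrate=0 bound=3 product=0
t=1: arr=2 -> substrate=2 bound=3 product=0
t=2: arr=1 -> substrate=3 bound=3 product=0
t=3: arr=3 -> substrate=3 bound=3 product=3
t=4: arr=1 -> substrate=4 bound=3 product=3
t=5: arr=0 -> substrate=4 bound=3 product=3
t=6: arr=3 -> substrate=4 bound=3 product=6
t=7: arr=0 -> substrate=4 bound=3 product=6
t=8: arr=0 -> substrate=4 bound=3 product=6
t=9: arr=1 -> substrate=2 bound=3 product=9
t=10: arr=1 -> substrate=3 bound=3 product=9
t=11: arr=2 -> substrate=5 bound=3 product=9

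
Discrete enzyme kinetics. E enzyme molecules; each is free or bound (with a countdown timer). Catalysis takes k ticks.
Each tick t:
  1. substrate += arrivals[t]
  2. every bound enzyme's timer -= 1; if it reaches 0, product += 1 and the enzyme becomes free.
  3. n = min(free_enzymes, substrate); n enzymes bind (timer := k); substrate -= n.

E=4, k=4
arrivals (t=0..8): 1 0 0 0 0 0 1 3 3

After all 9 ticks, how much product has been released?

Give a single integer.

t=0: arr=1 -> substrate=0 bound=1 product=0
t=1: arr=0 -> substrate=0 bound=1 product=0
t=2: arr=0 -> substrate=0 bound=1 product=0
t=3: arr=0 -> substrate=0 bound=1 product=0
t=4: arr=0 -> substrate=0 bound=0 product=1
t=5: arr=0 -> substrate=0 bound=0 product=1
t=6: arr=1 -> substrate=0 bound=1 product=1
t=7: arr=3 -> substrate=0 bound=4 product=1
t=8: arr=3 -> substrate=3 bound=4 product=1

Answer: 1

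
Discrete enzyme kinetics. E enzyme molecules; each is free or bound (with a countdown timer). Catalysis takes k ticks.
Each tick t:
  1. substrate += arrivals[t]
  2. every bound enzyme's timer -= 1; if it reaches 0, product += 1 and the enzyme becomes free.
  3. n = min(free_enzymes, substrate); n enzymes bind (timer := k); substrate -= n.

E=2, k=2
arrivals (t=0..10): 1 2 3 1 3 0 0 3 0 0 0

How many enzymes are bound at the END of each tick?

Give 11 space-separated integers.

Answer: 1 2 2 2 2 2 2 2 2 2 2

Derivation:
t=0: arr=1 -> substrate=0 bound=1 product=0
t=1: arr=2 -> substrate=1 bound=2 product=0
t=2: arr=3 -> substrate=3 bound=2 product=1
t=3: arr=1 -> substrate=3 bound=2 product=2
t=4: arr=3 -> substrate=5 bound=2 product=3
t=5: arr=0 -> substrate=4 bound=2 product=4
t=6: arr=0 -> substrate=3 bound=2 product=5
t=7: arr=3 -> substrate=5 bound=2 product=6
t=8: arr=0 -> substrate=4 bound=2 product=7
t=9: arr=0 -> substrate=3 bound=2 product=8
t=10: arr=0 -> substrate=2 bound=2 product=9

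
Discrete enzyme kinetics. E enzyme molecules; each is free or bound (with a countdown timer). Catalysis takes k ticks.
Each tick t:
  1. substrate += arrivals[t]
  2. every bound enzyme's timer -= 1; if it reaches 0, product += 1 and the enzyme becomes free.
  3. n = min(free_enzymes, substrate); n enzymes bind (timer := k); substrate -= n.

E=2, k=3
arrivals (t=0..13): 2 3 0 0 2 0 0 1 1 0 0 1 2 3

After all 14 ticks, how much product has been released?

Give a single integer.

Answer: 8

Derivation:
t=0: arr=2 -> substrate=0 bound=2 product=0
t=1: arr=3 -> substrate=3 bound=2 product=0
t=2: arr=0 -> substrate=3 bound=2 product=0
t=3: arr=0 -> substrate=1 bound=2 product=2
t=4: arr=2 -> substrate=3 bound=2 product=2
t=5: arr=0 -> substrate=3 bound=2 product=2
t=6: arr=0 -> substrate=1 bound=2 product=4
t=7: arr=1 -> substrate=2 bound=2 product=4
t=8: arr=1 -> substrate=3 bound=2 product=4
t=9: arr=0 -> substrate=1 bound=2 product=6
t=10: arr=0 -> substrate=1 bound=2 product=6
t=11: arr=1 -> substrate=2 bound=2 product=6
t=12: arr=2 -> substrate=2 bound=2 product=8
t=13: arr=3 -> substrate=5 bound=2 product=8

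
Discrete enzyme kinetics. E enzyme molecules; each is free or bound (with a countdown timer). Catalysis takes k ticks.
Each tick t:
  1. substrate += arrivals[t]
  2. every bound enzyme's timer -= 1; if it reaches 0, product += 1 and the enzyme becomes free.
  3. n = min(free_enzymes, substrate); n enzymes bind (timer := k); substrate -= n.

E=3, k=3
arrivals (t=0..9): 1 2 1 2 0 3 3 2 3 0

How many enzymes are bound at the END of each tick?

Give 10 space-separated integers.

t=0: arr=1 -> substrate=0 bound=1 product=0
t=1: arr=2 -> substrate=0 bound=3 product=0
t=2: arr=1 -> substrate=1 bound=3 product=0
t=3: arr=2 -> substrate=2 bound=3 product=1
t=4: arr=0 -> substrate=0 bound=3 product=3
t=5: arr=3 -> substrate=3 bound=3 product=3
t=6: arr=3 -> substrate=5 bound=3 product=4
t=7: arr=2 -> substrate=5 bound=3 product=6
t=8: arr=3 -> substrate=8 bound=3 product=6
t=9: arr=0 -> substrate=7 bound=3 product=7

Answer: 1 3 3 3 3 3 3 3 3 3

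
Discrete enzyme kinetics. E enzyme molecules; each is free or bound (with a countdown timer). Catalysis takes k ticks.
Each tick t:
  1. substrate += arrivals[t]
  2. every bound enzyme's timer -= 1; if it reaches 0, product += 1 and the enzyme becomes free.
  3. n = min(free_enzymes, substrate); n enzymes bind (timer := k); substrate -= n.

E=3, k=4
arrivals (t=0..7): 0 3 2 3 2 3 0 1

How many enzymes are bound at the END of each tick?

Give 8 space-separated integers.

t=0: arr=0 -> substrate=0 bound=0 product=0
t=1: arr=3 -> substrate=0 bound=3 product=0
t=2: arr=2 -> substrate=2 bound=3 product=0
t=3: arr=3 -> substrate=5 bound=3 product=0
t=4: arr=2 -> substrate=7 bound=3 product=0
t=5: arr=3 -> substrate=7 bound=3 product=3
t=6: arr=0 -> substrate=7 bound=3 product=3
t=7: arr=1 -> substrate=8 bound=3 product=3

Answer: 0 3 3 3 3 3 3 3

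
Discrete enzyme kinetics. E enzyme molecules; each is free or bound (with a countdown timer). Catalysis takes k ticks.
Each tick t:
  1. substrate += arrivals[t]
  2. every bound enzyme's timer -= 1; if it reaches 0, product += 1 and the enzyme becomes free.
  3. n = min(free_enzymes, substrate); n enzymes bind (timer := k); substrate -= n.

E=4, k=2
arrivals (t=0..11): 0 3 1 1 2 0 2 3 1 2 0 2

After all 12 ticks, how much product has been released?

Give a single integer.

Answer: 15

Derivation:
t=0: arr=0 -> substrate=0 bound=0 product=0
t=1: arr=3 -> substrate=0 bound=3 product=0
t=2: arr=1 -> substrate=0 bound=4 product=0
t=3: arr=1 -> substrate=0 bound=2 product=3
t=4: arr=2 -> substrate=0 bound=3 product=4
t=5: arr=0 -> substrate=0 bound=2 product=5
t=6: arr=2 -> substrate=0 bound=2 product=7
t=7: arr=3 -> substrate=1 bound=4 product=7
t=8: arr=1 -> substrate=0 bound=4 product=9
t=9: arr=2 -> substrate=0 bound=4 product=11
t=10: arr=0 -> substrate=0 bound=2 product=13
t=11: arr=2 -> substrate=0 bound=2 product=15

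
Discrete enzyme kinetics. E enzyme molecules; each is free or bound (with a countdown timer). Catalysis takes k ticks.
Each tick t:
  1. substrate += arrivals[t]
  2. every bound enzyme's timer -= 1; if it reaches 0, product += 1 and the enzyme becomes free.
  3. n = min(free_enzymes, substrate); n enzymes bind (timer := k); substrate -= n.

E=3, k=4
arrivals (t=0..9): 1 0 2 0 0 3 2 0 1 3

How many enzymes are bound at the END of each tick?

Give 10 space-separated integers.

t=0: arr=1 -> substrate=0 bound=1 product=0
t=1: arr=0 -> substrate=0 bound=1 product=0
t=2: arr=2 -> substrate=0 bound=3 product=0
t=3: arr=0 -> substrate=0 bound=3 product=0
t=4: arr=0 -> substrate=0 bound=2 product=1
t=5: arr=3 -> substrate=2 bound=3 product=1
t=6: arr=2 -> substrate=2 bound=3 product=3
t=7: arr=0 -> substrate=2 bound=3 product=3
t=8: arr=1 -> substrate=3 bound=3 product=3
t=9: arr=3 -> substrate=5 bound=3 product=4

Answer: 1 1 3 3 2 3 3 3 3 3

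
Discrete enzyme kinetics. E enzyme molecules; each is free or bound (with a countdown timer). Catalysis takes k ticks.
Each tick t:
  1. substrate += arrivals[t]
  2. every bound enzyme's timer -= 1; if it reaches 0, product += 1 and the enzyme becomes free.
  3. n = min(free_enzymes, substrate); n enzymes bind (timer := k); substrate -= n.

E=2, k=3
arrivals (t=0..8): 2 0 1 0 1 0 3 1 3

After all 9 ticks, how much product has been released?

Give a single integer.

t=0: arr=2 -> substrate=0 bound=2 product=0
t=1: arr=0 -> substrate=0 bound=2 product=0
t=2: arr=1 -> substrate=1 bound=2 product=0
t=3: arr=0 -> substrate=0 bound=1 product=2
t=4: arr=1 -> substrate=0 bound=2 product=2
t=5: arr=0 -> substrate=0 bound=2 product=2
t=6: arr=3 -> substrate=2 bound=2 product=3
t=7: arr=1 -> substrate=2 bound=2 product=4
t=8: arr=3 -> substrate=5 bound=2 product=4

Answer: 4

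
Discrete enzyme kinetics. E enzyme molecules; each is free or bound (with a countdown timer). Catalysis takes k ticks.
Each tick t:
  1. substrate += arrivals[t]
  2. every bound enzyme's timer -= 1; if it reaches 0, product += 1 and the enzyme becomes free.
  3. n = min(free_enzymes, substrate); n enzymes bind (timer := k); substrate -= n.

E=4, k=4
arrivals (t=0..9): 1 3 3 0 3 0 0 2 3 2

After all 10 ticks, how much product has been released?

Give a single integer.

t=0: arr=1 -> substrate=0 bound=1 product=0
t=1: arr=3 -> substrate=0 bound=4 product=0
t=2: arr=3 -> substrate=3 bound=4 product=0
t=3: arr=0 -> substrate=3 bound=4 product=0
t=4: arr=3 -> substrate=5 bound=4 product=1
t=5: arr=0 -> substrate=2 bound=4 product=4
t=6: arr=0 -> substrate=2 bound=4 product=4
t=7: arr=2 -> substrate=4 bound=4 product=4
t=8: arr=3 -> substrate=6 bound=4 product=5
t=9: arr=2 -> substrate=5 bound=4 product=8

Answer: 8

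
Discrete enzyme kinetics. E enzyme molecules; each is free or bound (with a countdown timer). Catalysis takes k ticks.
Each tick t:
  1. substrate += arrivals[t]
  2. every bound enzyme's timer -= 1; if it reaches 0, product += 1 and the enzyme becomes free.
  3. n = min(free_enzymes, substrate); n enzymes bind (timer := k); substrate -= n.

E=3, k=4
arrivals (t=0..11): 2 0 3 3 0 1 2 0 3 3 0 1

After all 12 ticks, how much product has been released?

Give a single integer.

t=0: arr=2 -> substrate=0 bound=2 product=0
t=1: arr=0 -> substrate=0 bound=2 product=0
t=2: arr=3 -> substrate=2 bound=3 product=0
t=3: arr=3 -> substrate=5 bound=3 product=0
t=4: arr=0 -> substrate=3 bound=3 product=2
t=5: arr=1 -> substrate=4 bound=3 product=2
t=6: arr=2 -> substrate=5 bound=3 product=3
t=7: arr=0 -> substrate=5 bound=3 product=3
t=8: arr=3 -> substrate=6 bound=3 product=5
t=9: arr=3 -> substrate=9 bound=3 product=5
t=10: arr=0 -> substrate=8 bound=3 product=6
t=11: arr=1 -> substrate=9 bound=3 product=6

Answer: 6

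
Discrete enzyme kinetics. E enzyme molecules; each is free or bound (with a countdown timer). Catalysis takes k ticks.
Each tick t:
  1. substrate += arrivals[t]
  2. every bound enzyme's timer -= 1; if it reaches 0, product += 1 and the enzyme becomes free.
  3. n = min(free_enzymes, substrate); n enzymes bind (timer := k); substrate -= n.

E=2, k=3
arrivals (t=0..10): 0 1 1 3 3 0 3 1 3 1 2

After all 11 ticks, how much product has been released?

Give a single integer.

t=0: arr=0 -> substrate=0 bound=0 product=0
t=1: arr=1 -> substrate=0 bound=1 product=0
t=2: arr=1 -> substrate=0 bound=2 product=0
t=3: arr=3 -> substrate=3 bound=2 product=0
t=4: arr=3 -> substrate=5 bound=2 product=1
t=5: arr=0 -> substrate=4 bound=2 product=2
t=6: arr=3 -> substrate=7 bound=2 product=2
t=7: arr=1 -> substrate=7 bound=2 product=3
t=8: arr=3 -> substrate=9 bound=2 product=4
t=9: arr=1 -> substrate=10 bound=2 product=4
t=10: arr=2 -> substrate=11 bound=2 product=5

Answer: 5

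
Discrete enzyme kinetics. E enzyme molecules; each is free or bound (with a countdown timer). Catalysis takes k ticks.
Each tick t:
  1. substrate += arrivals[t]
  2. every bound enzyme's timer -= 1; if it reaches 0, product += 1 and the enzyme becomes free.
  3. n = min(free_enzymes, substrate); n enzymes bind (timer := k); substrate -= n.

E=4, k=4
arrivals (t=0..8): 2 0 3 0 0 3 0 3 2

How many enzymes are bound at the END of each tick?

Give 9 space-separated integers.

t=0: arr=2 -> substrate=0 bound=2 product=0
t=1: arr=0 -> substrate=0 bound=2 product=0
t=2: arr=3 -> substrate=1 bound=4 product=0
t=3: arr=0 -> substrate=1 bound=4 product=0
t=4: arr=0 -> substrate=0 bound=3 product=2
t=5: arr=3 -> substrate=2 bound=4 product=2
t=6: arr=0 -> substrate=0 bound=4 product=4
t=7: arr=3 -> substrate=3 bound=4 product=4
t=8: arr=2 -> substrate=4 bound=4 product=5

Answer: 2 2 4 4 3 4 4 4 4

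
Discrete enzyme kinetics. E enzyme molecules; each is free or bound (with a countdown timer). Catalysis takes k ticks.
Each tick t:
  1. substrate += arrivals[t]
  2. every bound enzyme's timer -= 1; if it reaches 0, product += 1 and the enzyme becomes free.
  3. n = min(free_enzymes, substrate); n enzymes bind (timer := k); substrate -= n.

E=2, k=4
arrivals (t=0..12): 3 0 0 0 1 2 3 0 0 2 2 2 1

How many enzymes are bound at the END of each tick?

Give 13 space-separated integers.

t=0: arr=3 -> substrate=1 bound=2 product=0
t=1: arr=0 -> substrate=1 bound=2 product=0
t=2: arr=0 -> substrate=1 bound=2 product=0
t=3: arr=0 -> substrate=1 bound=2 product=0
t=4: arr=1 -> substrate=0 bound=2 product=2
t=5: arr=2 -> substrate=2 bound=2 product=2
t=6: arr=3 -> substrate=5 bound=2 product=2
t=7: arr=0 -> substrate=5 bound=2 product=2
t=8: arr=0 -> substrate=3 bound=2 product=4
t=9: arr=2 -> substrate=5 bound=2 product=4
t=10: arr=2 -> substrate=7 bound=2 product=4
t=11: arr=2 -> substrate=9 bound=2 product=4
t=12: arr=1 -> substrate=8 bound=2 product=6

Answer: 2 2 2 2 2 2 2 2 2 2 2 2 2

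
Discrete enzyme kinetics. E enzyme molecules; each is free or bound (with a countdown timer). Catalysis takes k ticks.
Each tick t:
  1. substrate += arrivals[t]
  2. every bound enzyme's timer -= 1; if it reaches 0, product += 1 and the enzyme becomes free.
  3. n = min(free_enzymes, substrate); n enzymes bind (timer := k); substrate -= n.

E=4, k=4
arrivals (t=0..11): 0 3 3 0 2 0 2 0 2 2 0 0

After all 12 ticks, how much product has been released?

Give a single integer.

t=0: arr=0 -> substrate=0 bound=0 product=0
t=1: arr=3 -> substrate=0 bound=3 product=0
t=2: arr=3 -> substrate=2 bound=4 product=0
t=3: arr=0 -> substrate=2 bound=4 product=0
t=4: arr=2 -> substrate=4 bound=4 product=0
t=5: arr=0 -> substrate=1 bound=4 product=3
t=6: arr=2 -> substrate=2 bound=4 product=4
t=7: arr=0 -> substrate=2 bound=4 product=4
t=8: arr=2 -> substrate=4 bound=4 product=4
t=9: arr=2 -> substrate=3 bound=4 product=7
t=10: arr=0 -> substrate=2 bound=4 product=8
t=11: arr=0 -> substrate=2 bound=4 product=8

Answer: 8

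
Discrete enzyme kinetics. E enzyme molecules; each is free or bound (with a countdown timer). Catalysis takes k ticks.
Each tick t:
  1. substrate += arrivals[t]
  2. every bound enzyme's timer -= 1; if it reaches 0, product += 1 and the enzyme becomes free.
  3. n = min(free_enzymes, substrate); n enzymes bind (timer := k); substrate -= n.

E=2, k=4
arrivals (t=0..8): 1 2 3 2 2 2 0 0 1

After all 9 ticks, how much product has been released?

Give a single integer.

t=0: arr=1 -> substrate=0 bound=1 product=0
t=1: arr=2 -> substrate=1 bound=2 product=0
t=2: arr=3 -> substrate=4 bound=2 product=0
t=3: arr=2 -> substrate=6 bound=2 product=0
t=4: arr=2 -> substrate=7 bound=2 product=1
t=5: arr=2 -> substrate=8 bound=2 product=2
t=6: arr=0 -> substrate=8 bound=2 product=2
t=7: arr=0 -> substrate=8 bound=2 product=2
t=8: arr=1 -> substrate=8 bound=2 product=3

Answer: 3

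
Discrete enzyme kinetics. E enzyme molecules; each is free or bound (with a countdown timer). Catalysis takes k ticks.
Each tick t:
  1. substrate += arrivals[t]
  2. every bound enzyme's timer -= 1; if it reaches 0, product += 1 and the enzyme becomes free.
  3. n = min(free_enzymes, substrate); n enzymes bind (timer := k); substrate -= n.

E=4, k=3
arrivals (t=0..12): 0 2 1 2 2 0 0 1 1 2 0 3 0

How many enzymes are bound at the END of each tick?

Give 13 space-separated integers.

t=0: arr=0 -> substrate=0 bound=0 product=0
t=1: arr=2 -> substrate=0 bound=2 product=0
t=2: arr=1 -> substrate=0 bound=3 product=0
t=3: arr=2 -> substrate=1 bound=4 product=0
t=4: arr=2 -> substrate=1 bound=4 product=2
t=5: arr=0 -> substrate=0 bound=4 product=3
t=6: arr=0 -> substrate=0 bound=3 product=4
t=7: arr=1 -> substrate=0 bound=2 product=6
t=8: arr=1 -> substrate=0 bound=2 product=7
t=9: arr=2 -> substrate=0 bound=4 product=7
t=10: arr=0 -> substrate=0 bound=3 product=8
t=11: arr=3 -> substrate=1 bound=4 product=9
t=12: arr=0 -> substrate=0 bound=3 product=11

Answer: 0 2 3 4 4 4 3 2 2 4 3 4 3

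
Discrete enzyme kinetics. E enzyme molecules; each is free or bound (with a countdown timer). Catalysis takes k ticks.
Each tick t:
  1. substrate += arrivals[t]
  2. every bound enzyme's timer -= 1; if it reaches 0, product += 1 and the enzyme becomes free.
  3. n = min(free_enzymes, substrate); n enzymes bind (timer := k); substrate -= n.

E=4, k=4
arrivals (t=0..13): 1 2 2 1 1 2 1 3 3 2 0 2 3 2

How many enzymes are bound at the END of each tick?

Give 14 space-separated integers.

Answer: 1 3 4 4 4 4 4 4 4 4 4 4 4 4

Derivation:
t=0: arr=1 -> substrate=0 bound=1 product=0
t=1: arr=2 -> substrate=0 bound=3 product=0
t=2: arr=2 -> substrate=1 bound=4 product=0
t=3: arr=1 -> substrate=2 bound=4 product=0
t=4: arr=1 -> substrate=2 bound=4 product=1
t=5: arr=2 -> substrate=2 bound=4 product=3
t=6: arr=1 -> substrate=2 bound=4 product=4
t=7: arr=3 -> substrate=5 bound=4 product=4
t=8: arr=3 -> substrate=7 bound=4 product=5
t=9: arr=2 -> substrate=7 bound=4 product=7
t=10: arr=0 -> substrate=6 bound=4 product=8
t=11: arr=2 -> substrate=8 bound=4 product=8
t=12: arr=3 -> substrate=10 bound=4 product=9
t=13: arr=2 -> substrate=10 bound=4 product=11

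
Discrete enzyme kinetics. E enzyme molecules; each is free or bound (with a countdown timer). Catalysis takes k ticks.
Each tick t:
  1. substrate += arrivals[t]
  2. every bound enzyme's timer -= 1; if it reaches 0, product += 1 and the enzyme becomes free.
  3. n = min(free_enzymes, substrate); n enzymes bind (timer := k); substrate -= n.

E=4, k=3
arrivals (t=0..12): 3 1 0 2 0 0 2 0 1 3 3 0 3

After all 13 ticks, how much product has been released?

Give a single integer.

t=0: arr=3 -> substrate=0 bound=3 product=0
t=1: arr=1 -> substrate=0 bound=4 product=0
t=2: arr=0 -> substrate=0 bound=4 product=0
t=3: arr=2 -> substrate=0 bound=3 product=3
t=4: arr=0 -> substrate=0 bound=2 product=4
t=5: arr=0 -> substrate=0 bound=2 product=4
t=6: arr=2 -> substrate=0 bound=2 product=6
t=7: arr=0 -> substrate=0 bound=2 product=6
t=8: arr=1 -> substrate=0 bound=3 product=6
t=9: arr=3 -> substrate=0 bound=4 product=8
t=10: arr=3 -> substrate=3 bound=4 product=8
t=11: arr=0 -> substrate=2 bound=4 product=9
t=12: arr=3 -> substrate=2 bound=4 product=12

Answer: 12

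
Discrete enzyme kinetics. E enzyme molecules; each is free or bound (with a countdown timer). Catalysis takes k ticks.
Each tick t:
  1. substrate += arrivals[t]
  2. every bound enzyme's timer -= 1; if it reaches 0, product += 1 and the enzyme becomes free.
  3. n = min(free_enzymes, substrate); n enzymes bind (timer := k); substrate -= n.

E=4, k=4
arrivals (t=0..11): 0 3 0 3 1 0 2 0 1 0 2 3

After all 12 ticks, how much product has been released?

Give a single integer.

Answer: 8

Derivation:
t=0: arr=0 -> substrate=0 bound=0 product=0
t=1: arr=3 -> substrate=0 bound=3 product=0
t=2: arr=0 -> substrate=0 bound=3 product=0
t=3: arr=3 -> substrate=2 bound=4 product=0
t=4: arr=1 -> substrate=3 bound=4 product=0
t=5: arr=0 -> substrate=0 bound=4 product=3
t=6: arr=2 -> substrate=2 bound=4 product=3
t=7: arr=0 -> substrate=1 bound=4 product=4
t=8: arr=1 -> substrate=2 bound=4 product=4
t=9: arr=0 -> substrate=0 bound=3 product=7
t=10: arr=2 -> substrate=1 bound=4 product=7
t=11: arr=3 -> substrate=3 bound=4 product=8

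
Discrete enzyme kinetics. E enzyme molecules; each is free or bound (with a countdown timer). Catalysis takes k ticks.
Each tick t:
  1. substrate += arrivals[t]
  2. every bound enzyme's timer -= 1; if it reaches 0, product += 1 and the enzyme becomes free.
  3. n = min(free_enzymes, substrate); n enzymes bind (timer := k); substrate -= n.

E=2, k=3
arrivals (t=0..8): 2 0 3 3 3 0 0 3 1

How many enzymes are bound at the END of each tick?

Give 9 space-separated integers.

t=0: arr=2 -> substrate=0 bound=2 product=0
t=1: arr=0 -> substrate=0 bound=2 product=0
t=2: arr=3 -> substrate=3 bound=2 product=0
t=3: arr=3 -> substrate=4 bound=2 product=2
t=4: arr=3 -> substrate=7 bound=2 product=2
t=5: arr=0 -> substrate=7 bound=2 product=2
t=6: arr=0 -> substrate=5 bound=2 product=4
t=7: arr=3 -> substrate=8 bound=2 product=4
t=8: arr=1 -> substrate=9 bound=2 product=4

Answer: 2 2 2 2 2 2 2 2 2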